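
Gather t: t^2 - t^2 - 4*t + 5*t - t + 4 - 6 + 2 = 0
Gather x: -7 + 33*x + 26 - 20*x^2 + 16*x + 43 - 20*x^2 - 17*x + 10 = -40*x^2 + 32*x + 72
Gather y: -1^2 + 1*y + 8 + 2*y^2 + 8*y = 2*y^2 + 9*y + 7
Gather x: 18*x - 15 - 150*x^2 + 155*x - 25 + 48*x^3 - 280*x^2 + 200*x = 48*x^3 - 430*x^2 + 373*x - 40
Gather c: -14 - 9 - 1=-24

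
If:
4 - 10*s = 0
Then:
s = 2/5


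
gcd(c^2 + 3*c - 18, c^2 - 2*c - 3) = c - 3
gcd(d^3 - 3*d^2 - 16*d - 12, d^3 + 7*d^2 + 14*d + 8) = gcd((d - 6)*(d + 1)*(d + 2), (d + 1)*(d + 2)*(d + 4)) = d^2 + 3*d + 2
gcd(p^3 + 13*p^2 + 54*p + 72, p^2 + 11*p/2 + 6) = p + 4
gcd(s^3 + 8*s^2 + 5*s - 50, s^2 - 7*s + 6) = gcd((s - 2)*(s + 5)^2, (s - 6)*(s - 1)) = 1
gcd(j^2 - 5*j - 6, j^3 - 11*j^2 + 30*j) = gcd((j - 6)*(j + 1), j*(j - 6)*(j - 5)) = j - 6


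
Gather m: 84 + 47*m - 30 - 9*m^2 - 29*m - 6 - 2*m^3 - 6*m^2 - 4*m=-2*m^3 - 15*m^2 + 14*m + 48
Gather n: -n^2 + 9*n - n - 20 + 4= -n^2 + 8*n - 16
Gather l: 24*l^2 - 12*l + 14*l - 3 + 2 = 24*l^2 + 2*l - 1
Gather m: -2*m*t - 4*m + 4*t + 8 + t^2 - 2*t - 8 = m*(-2*t - 4) + t^2 + 2*t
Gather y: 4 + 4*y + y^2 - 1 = y^2 + 4*y + 3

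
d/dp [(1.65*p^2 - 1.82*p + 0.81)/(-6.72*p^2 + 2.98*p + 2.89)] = (-7.3134*p^2 + 20.4234*p - 7.6736)/(45.1584*p^4 - 40.0512*p^3 - 29.9612*p^2 + 17.2244*p + 8.3521)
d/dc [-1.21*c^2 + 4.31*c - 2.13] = 4.31 - 2.42*c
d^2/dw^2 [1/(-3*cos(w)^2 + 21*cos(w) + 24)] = (-4*sin(w)^4 + 83*sin(w)^2 + 119*cos(w)/4 + 21*cos(3*w)/4 + 35)/(3*(sin(w)^2 + 7*cos(w) + 7)^3)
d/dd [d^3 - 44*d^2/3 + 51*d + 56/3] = 3*d^2 - 88*d/3 + 51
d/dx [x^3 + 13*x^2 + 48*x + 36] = 3*x^2 + 26*x + 48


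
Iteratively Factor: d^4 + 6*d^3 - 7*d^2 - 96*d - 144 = (d + 3)*(d^3 + 3*d^2 - 16*d - 48) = (d + 3)*(d + 4)*(d^2 - d - 12) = (d + 3)^2*(d + 4)*(d - 4)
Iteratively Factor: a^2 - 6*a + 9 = (a - 3)*(a - 3)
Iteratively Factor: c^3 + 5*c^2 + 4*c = (c + 1)*(c^2 + 4*c) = (c + 1)*(c + 4)*(c)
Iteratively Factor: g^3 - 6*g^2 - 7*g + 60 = (g - 4)*(g^2 - 2*g - 15) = (g - 4)*(g + 3)*(g - 5)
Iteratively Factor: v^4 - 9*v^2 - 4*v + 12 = (v - 1)*(v^3 + v^2 - 8*v - 12) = (v - 1)*(v + 2)*(v^2 - v - 6) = (v - 1)*(v + 2)^2*(v - 3)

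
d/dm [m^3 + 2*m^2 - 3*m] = 3*m^2 + 4*m - 3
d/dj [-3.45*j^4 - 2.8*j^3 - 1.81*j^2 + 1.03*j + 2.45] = -13.8*j^3 - 8.4*j^2 - 3.62*j + 1.03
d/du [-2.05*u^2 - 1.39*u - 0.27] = -4.1*u - 1.39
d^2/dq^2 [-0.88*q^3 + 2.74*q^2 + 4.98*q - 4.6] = 5.48 - 5.28*q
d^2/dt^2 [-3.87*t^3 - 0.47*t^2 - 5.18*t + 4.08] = -23.22*t - 0.94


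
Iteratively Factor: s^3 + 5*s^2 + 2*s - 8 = (s + 4)*(s^2 + s - 2) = (s - 1)*(s + 4)*(s + 2)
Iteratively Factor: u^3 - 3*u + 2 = (u - 1)*(u^2 + u - 2) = (u - 1)^2*(u + 2)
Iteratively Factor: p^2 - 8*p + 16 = (p - 4)*(p - 4)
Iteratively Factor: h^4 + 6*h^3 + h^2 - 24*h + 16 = (h - 1)*(h^3 + 7*h^2 + 8*h - 16) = (h - 1)^2*(h^2 + 8*h + 16) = (h - 1)^2*(h + 4)*(h + 4)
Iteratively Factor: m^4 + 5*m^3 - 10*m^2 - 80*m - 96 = (m + 4)*(m^3 + m^2 - 14*m - 24) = (m + 3)*(m + 4)*(m^2 - 2*m - 8) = (m + 2)*(m + 3)*(m + 4)*(m - 4)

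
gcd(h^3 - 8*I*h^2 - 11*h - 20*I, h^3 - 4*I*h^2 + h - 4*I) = h^2 - 3*I*h + 4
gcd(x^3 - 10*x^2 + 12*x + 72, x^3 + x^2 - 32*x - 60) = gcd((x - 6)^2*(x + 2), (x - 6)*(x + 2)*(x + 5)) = x^2 - 4*x - 12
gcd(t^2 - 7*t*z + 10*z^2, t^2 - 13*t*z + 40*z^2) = -t + 5*z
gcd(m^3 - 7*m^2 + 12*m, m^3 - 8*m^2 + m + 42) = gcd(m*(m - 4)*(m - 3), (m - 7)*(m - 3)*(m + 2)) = m - 3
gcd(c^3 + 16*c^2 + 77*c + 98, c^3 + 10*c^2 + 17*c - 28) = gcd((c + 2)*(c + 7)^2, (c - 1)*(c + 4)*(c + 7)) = c + 7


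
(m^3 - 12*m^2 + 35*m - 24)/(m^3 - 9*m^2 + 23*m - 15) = (m - 8)/(m - 5)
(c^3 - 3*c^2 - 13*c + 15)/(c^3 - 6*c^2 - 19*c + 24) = (c - 5)/(c - 8)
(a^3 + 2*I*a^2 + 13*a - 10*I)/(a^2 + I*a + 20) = (a^2 - 3*I*a - 2)/(a - 4*I)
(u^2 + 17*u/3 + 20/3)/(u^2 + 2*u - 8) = (u + 5/3)/(u - 2)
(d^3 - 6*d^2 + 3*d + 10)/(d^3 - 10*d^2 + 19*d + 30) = (d - 2)/(d - 6)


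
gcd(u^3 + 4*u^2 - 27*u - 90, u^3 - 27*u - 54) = u + 3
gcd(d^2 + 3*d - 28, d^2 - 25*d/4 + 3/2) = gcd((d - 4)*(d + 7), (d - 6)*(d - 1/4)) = 1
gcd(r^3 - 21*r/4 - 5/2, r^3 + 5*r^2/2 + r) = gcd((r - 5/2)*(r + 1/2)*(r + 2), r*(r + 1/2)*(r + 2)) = r^2 + 5*r/2 + 1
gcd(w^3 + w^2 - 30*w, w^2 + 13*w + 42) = w + 6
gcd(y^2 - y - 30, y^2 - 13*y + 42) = y - 6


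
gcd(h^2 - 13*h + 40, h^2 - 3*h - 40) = h - 8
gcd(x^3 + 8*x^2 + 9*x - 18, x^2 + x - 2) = x - 1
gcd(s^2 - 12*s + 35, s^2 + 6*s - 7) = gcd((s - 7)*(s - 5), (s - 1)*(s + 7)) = 1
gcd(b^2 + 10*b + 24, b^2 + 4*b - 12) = b + 6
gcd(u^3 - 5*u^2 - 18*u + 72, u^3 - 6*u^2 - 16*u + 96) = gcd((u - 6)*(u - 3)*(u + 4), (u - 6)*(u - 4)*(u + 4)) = u^2 - 2*u - 24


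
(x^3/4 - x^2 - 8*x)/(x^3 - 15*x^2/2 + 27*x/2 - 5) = x*(x^2 - 4*x - 32)/(2*(2*x^3 - 15*x^2 + 27*x - 10))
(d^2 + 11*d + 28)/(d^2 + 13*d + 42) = (d + 4)/(d + 6)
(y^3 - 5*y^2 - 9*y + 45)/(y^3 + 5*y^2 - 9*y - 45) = (y - 5)/(y + 5)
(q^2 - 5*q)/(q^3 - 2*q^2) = (q - 5)/(q*(q - 2))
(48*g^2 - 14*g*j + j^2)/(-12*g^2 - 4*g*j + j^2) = (-8*g + j)/(2*g + j)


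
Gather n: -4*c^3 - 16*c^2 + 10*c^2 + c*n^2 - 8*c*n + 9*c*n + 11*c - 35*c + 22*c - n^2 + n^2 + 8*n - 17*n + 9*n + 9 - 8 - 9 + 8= -4*c^3 - 6*c^2 + c*n^2 + c*n - 2*c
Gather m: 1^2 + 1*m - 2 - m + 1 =0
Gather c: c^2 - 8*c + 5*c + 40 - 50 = c^2 - 3*c - 10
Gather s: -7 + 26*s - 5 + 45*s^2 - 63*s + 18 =45*s^2 - 37*s + 6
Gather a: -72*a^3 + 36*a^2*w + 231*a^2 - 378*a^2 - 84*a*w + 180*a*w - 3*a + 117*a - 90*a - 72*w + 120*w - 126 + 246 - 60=-72*a^3 + a^2*(36*w - 147) + a*(96*w + 24) + 48*w + 60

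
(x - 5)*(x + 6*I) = x^2 - 5*x + 6*I*x - 30*I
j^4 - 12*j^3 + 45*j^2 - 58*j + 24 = (j - 6)*(j - 4)*(j - 1)^2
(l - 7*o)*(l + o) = l^2 - 6*l*o - 7*o^2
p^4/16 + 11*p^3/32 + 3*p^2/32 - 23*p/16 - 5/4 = (p/4 + 1/4)*(p/4 + 1)*(p - 2)*(p + 5/2)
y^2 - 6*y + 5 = (y - 5)*(y - 1)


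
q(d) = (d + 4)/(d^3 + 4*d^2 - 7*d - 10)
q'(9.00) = 0.00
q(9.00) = 0.01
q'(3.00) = -0.27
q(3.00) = 0.22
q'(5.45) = -0.02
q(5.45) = 0.04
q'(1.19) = -0.38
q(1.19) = -0.47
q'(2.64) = -0.68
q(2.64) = 0.37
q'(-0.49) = 0.92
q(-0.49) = -0.61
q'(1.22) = -0.42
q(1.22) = -0.48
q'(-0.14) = 0.28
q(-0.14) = -0.43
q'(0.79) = -0.12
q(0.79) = -0.38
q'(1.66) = -2.44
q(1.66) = -0.94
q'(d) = (d + 4)*(-3*d^2 - 8*d + 7)/(d^3 + 4*d^2 - 7*d - 10)^2 + 1/(d^3 + 4*d^2 - 7*d - 10)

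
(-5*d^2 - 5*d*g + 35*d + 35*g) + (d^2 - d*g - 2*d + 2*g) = -4*d^2 - 6*d*g + 33*d + 37*g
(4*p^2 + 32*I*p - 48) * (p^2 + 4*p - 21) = 4*p^4 + 16*p^3 + 32*I*p^3 - 132*p^2 + 128*I*p^2 - 192*p - 672*I*p + 1008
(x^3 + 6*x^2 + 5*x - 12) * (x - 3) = x^4 + 3*x^3 - 13*x^2 - 27*x + 36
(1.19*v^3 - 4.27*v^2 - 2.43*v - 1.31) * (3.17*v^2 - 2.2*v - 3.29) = 3.7723*v^5 - 16.1539*v^4 - 2.2242*v^3 + 15.2416*v^2 + 10.8767*v + 4.3099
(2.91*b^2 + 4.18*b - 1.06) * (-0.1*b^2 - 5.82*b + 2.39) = -0.291*b^4 - 17.3542*b^3 - 17.2667*b^2 + 16.1594*b - 2.5334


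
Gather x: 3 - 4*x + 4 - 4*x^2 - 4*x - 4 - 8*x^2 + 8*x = 3 - 12*x^2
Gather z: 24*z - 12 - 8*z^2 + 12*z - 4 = -8*z^2 + 36*z - 16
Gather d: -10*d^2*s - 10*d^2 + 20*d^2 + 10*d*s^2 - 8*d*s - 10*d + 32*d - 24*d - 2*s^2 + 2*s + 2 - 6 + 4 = d^2*(10 - 10*s) + d*(10*s^2 - 8*s - 2) - 2*s^2 + 2*s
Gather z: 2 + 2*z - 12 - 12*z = -10*z - 10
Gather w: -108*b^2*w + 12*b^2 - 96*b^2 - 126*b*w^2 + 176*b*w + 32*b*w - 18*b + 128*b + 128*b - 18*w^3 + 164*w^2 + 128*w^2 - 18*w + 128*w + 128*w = -84*b^2 + 238*b - 18*w^3 + w^2*(292 - 126*b) + w*(-108*b^2 + 208*b + 238)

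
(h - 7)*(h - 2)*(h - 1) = h^3 - 10*h^2 + 23*h - 14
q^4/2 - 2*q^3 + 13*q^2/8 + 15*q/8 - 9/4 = (q/2 + 1/2)*(q - 2)*(q - 3/2)^2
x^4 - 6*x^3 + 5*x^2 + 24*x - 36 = (x - 3)^2*(x - 2)*(x + 2)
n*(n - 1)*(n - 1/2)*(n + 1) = n^4 - n^3/2 - n^2 + n/2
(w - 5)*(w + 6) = w^2 + w - 30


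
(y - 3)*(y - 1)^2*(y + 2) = y^4 - 3*y^3 - 3*y^2 + 11*y - 6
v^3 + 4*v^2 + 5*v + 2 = (v + 1)^2*(v + 2)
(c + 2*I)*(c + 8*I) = c^2 + 10*I*c - 16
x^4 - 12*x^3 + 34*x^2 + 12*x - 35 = (x - 7)*(x - 5)*(x - 1)*(x + 1)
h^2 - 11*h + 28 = (h - 7)*(h - 4)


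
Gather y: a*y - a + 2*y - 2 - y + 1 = -a + y*(a + 1) - 1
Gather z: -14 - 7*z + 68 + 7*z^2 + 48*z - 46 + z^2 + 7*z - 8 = 8*z^2 + 48*z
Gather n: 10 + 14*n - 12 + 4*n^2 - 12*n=4*n^2 + 2*n - 2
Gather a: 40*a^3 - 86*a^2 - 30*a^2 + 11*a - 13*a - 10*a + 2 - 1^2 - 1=40*a^3 - 116*a^2 - 12*a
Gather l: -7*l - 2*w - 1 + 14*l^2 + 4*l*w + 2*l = 14*l^2 + l*(4*w - 5) - 2*w - 1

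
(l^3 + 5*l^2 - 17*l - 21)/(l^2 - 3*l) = l + 8 + 7/l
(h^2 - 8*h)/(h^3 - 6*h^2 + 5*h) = (h - 8)/(h^2 - 6*h + 5)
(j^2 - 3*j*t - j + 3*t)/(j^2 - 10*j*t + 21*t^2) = (1 - j)/(-j + 7*t)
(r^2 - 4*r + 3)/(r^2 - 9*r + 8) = (r - 3)/(r - 8)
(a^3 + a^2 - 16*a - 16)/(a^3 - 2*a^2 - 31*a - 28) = (a - 4)/(a - 7)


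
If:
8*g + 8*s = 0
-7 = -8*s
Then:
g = -7/8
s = 7/8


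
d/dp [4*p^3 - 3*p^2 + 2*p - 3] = 12*p^2 - 6*p + 2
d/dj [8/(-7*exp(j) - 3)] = 56*exp(j)/(7*exp(j) + 3)^2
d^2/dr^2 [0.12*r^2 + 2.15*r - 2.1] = 0.240000000000000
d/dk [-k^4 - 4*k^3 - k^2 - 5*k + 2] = -4*k^3 - 12*k^2 - 2*k - 5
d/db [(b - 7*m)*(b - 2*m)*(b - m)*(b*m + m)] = m*(4*b^3 - 30*b^2*m + 3*b^2 + 46*b*m^2 - 20*b*m - 14*m^3 + 23*m^2)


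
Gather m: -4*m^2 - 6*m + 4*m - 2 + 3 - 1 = -4*m^2 - 2*m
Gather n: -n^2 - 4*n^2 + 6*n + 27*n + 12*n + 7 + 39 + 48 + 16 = -5*n^2 + 45*n + 110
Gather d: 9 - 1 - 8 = 0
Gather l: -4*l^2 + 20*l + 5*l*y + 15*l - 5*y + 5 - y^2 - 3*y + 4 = -4*l^2 + l*(5*y + 35) - y^2 - 8*y + 9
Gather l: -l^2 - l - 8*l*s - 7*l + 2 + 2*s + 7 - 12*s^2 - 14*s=-l^2 + l*(-8*s - 8) - 12*s^2 - 12*s + 9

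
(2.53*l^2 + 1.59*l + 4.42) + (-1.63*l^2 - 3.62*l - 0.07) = 0.9*l^2 - 2.03*l + 4.35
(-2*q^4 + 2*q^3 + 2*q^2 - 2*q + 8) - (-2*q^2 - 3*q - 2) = -2*q^4 + 2*q^3 + 4*q^2 + q + 10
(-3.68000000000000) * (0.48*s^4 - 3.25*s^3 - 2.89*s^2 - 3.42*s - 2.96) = -1.7664*s^4 + 11.96*s^3 + 10.6352*s^2 + 12.5856*s + 10.8928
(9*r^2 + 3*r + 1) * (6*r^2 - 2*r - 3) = 54*r^4 - 27*r^2 - 11*r - 3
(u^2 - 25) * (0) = 0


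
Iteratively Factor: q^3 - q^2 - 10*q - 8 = (q + 1)*(q^2 - 2*q - 8) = (q + 1)*(q + 2)*(q - 4)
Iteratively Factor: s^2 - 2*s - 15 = (s - 5)*(s + 3)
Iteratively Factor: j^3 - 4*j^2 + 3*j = (j - 1)*(j^2 - 3*j) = j*(j - 1)*(j - 3)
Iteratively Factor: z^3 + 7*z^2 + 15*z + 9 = (z + 3)*(z^2 + 4*z + 3) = (z + 1)*(z + 3)*(z + 3)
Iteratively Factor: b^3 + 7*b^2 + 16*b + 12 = (b + 2)*(b^2 + 5*b + 6) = (b + 2)*(b + 3)*(b + 2)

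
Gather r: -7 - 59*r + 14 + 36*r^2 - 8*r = 36*r^2 - 67*r + 7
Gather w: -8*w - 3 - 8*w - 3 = -16*w - 6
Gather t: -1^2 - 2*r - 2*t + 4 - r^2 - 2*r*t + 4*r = -r^2 + 2*r + t*(-2*r - 2) + 3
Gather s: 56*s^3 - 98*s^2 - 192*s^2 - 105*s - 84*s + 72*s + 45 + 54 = 56*s^3 - 290*s^2 - 117*s + 99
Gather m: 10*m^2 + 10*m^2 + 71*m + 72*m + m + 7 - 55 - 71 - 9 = 20*m^2 + 144*m - 128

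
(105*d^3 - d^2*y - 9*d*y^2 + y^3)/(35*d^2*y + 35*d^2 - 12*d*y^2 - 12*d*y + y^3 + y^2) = (3*d + y)/(y + 1)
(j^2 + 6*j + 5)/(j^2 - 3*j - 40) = (j + 1)/(j - 8)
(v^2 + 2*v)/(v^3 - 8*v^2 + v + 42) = v/(v^2 - 10*v + 21)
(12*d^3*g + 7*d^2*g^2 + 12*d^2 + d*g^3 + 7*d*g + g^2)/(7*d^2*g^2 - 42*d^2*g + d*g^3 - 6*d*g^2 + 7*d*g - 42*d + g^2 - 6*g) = (12*d^2 + 7*d*g + g^2)/(7*d*g - 42*d + g^2 - 6*g)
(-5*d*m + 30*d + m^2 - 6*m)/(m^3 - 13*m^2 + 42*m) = (-5*d + m)/(m*(m - 7))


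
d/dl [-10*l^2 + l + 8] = 1 - 20*l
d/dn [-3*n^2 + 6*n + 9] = 6 - 6*n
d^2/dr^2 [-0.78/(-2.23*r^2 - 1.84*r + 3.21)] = (-7.757724*r^2 - 6.400992*r + 0.78*(4.46*r + 1.84)*(8.92*r + 3.68) + 11.166948)/(2.23*r^2 + 1.84*r - 3.21)^3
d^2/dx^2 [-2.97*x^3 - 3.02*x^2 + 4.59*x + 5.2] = -17.82*x - 6.04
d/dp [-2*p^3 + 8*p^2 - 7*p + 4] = -6*p^2 + 16*p - 7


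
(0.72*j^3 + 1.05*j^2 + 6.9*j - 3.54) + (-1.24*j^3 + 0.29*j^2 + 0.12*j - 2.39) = -0.52*j^3 + 1.34*j^2 + 7.02*j - 5.93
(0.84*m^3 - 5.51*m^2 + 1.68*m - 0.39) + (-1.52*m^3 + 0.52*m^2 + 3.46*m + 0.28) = -0.68*m^3 - 4.99*m^2 + 5.14*m - 0.11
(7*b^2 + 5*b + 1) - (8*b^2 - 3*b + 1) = -b^2 + 8*b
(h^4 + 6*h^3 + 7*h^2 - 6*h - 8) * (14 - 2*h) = -2*h^5 + 2*h^4 + 70*h^3 + 110*h^2 - 68*h - 112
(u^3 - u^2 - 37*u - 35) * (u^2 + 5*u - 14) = u^5 + 4*u^4 - 56*u^3 - 206*u^2 + 343*u + 490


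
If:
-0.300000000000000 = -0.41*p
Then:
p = 0.73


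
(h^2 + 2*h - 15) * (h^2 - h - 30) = h^4 + h^3 - 47*h^2 - 45*h + 450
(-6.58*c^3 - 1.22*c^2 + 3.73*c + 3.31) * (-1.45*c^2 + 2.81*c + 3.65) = 9.541*c^5 - 16.7208*c^4 - 32.8537*c^3 + 1.2288*c^2 + 22.9156*c + 12.0815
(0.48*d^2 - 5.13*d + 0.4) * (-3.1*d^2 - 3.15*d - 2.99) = -1.488*d^4 + 14.391*d^3 + 13.4843*d^2 + 14.0787*d - 1.196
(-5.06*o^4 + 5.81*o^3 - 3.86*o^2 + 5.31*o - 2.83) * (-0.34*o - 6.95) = 1.7204*o^5 + 33.1916*o^4 - 39.0671*o^3 + 25.0216*o^2 - 35.9423*o + 19.6685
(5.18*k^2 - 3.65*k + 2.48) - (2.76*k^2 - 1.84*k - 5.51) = 2.42*k^2 - 1.81*k + 7.99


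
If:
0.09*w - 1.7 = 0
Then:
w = 18.89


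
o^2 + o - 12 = (o - 3)*(o + 4)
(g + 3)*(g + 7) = g^2 + 10*g + 21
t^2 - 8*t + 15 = (t - 5)*(t - 3)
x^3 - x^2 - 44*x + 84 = (x - 6)*(x - 2)*(x + 7)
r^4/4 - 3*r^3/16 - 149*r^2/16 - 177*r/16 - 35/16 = (r/4 + 1/4)*(r - 7)*(r + 1/4)*(r + 5)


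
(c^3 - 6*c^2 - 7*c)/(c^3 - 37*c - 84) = c*(c + 1)/(c^2 + 7*c + 12)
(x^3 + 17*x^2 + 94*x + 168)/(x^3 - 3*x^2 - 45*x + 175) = (x^2 + 10*x + 24)/(x^2 - 10*x + 25)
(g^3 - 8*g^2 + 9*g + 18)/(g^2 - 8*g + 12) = (g^2 - 2*g - 3)/(g - 2)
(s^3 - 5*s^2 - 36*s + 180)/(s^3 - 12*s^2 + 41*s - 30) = (s + 6)/(s - 1)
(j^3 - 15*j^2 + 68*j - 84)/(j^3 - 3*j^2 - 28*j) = (j^2 - 8*j + 12)/(j*(j + 4))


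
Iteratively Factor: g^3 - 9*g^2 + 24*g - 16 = (g - 4)*(g^2 - 5*g + 4) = (g - 4)^2*(g - 1)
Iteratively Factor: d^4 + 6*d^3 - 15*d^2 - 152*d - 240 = (d + 3)*(d^3 + 3*d^2 - 24*d - 80) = (d - 5)*(d + 3)*(d^2 + 8*d + 16) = (d - 5)*(d + 3)*(d + 4)*(d + 4)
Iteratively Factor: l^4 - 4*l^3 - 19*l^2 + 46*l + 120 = (l - 5)*(l^3 + l^2 - 14*l - 24) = (l - 5)*(l - 4)*(l^2 + 5*l + 6) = (l - 5)*(l - 4)*(l + 3)*(l + 2)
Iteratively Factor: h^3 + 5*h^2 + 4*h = (h + 1)*(h^2 + 4*h) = (h + 1)*(h + 4)*(h)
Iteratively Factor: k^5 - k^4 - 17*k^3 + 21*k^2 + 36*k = (k - 3)*(k^4 + 2*k^3 - 11*k^2 - 12*k) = (k - 3)^2*(k^3 + 5*k^2 + 4*k) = (k - 3)^2*(k + 1)*(k^2 + 4*k) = k*(k - 3)^2*(k + 1)*(k + 4)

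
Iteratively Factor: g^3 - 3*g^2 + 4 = (g - 2)*(g^2 - g - 2) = (g - 2)^2*(g + 1)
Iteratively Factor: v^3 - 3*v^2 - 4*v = (v - 4)*(v^2 + v) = (v - 4)*(v + 1)*(v)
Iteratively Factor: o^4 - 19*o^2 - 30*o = (o + 3)*(o^3 - 3*o^2 - 10*o) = o*(o + 3)*(o^2 - 3*o - 10) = o*(o - 5)*(o + 3)*(o + 2)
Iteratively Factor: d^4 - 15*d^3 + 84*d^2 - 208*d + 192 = (d - 4)*(d^3 - 11*d^2 + 40*d - 48) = (d - 4)^2*(d^2 - 7*d + 12) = (d - 4)^3*(d - 3)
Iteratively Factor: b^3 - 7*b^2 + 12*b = (b)*(b^2 - 7*b + 12) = b*(b - 4)*(b - 3)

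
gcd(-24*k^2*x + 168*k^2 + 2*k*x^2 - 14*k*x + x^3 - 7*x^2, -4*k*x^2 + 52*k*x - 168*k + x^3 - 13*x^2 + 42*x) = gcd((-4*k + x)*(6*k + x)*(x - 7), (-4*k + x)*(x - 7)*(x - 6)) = -4*k*x + 28*k + x^2 - 7*x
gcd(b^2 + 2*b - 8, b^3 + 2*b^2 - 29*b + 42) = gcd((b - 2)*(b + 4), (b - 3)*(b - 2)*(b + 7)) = b - 2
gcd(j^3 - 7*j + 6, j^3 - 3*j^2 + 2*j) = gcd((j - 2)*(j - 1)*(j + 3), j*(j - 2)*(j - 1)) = j^2 - 3*j + 2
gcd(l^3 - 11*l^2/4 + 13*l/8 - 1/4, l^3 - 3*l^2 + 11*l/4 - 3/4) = l - 1/2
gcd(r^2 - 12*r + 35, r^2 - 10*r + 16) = 1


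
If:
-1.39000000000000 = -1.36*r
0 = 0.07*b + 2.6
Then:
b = -37.14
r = 1.02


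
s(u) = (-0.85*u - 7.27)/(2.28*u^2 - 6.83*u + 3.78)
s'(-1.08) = -0.45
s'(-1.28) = -0.35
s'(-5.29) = -0.02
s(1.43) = 6.41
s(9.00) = -0.12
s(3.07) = -2.30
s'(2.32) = 810.25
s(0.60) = -15.47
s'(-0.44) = -1.28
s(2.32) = -44.80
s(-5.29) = -0.03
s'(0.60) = -127.68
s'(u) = (6.83 - 4.56*u)*(-0.85*u - 7.27)/(2.28*u^2 - 6.83*u + 3.78)^2 - 0.85/(2.28*u^2 - 6.83*u + 3.78) = (1.938*u^2 + 33.1512*u - 52.8671)/(5.1984*u^4 - 31.1448*u^3 + 63.8857*u^2 - 51.6348*u + 14.2884)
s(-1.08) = -0.46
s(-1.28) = -0.38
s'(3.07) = 3.63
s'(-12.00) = -0.00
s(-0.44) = -0.95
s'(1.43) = -0.85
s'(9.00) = 0.02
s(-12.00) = 0.01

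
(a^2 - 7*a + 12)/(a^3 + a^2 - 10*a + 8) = (a^2 - 7*a + 12)/(a^3 + a^2 - 10*a + 8)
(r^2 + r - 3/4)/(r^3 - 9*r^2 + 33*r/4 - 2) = (2*r + 3)/(2*r^2 - 17*r + 8)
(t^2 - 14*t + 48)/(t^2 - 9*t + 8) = (t - 6)/(t - 1)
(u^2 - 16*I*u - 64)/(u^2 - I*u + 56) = (u - 8*I)/(u + 7*I)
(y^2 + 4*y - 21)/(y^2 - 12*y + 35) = (y^2 + 4*y - 21)/(y^2 - 12*y + 35)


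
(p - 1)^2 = p^2 - 2*p + 1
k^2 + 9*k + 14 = (k + 2)*(k + 7)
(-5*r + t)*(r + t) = -5*r^2 - 4*r*t + t^2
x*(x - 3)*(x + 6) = x^3 + 3*x^2 - 18*x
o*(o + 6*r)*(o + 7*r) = o^3 + 13*o^2*r + 42*o*r^2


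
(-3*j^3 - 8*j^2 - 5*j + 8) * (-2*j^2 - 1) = 6*j^5 + 16*j^4 + 13*j^3 - 8*j^2 + 5*j - 8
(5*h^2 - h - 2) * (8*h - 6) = 40*h^3 - 38*h^2 - 10*h + 12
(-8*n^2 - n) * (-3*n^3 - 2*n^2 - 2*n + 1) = 24*n^5 + 19*n^4 + 18*n^3 - 6*n^2 - n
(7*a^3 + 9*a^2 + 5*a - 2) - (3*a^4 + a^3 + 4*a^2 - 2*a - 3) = -3*a^4 + 6*a^3 + 5*a^2 + 7*a + 1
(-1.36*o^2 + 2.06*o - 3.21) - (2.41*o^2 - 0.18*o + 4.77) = -3.77*o^2 + 2.24*o - 7.98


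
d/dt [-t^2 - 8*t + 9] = -2*t - 8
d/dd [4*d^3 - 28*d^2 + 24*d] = 12*d^2 - 56*d + 24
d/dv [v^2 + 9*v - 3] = 2*v + 9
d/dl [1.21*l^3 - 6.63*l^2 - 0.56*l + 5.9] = 3.63*l^2 - 13.26*l - 0.56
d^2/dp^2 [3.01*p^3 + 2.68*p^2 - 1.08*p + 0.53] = 18.06*p + 5.36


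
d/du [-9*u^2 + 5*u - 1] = 5 - 18*u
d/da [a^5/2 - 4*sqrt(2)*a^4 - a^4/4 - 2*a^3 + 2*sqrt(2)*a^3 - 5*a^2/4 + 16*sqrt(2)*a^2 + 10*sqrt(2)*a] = 5*a^4/2 - 16*sqrt(2)*a^3 - a^3 - 6*a^2 + 6*sqrt(2)*a^2 - 5*a/2 + 32*sqrt(2)*a + 10*sqrt(2)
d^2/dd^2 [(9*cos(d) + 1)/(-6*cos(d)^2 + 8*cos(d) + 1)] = (-729*(1 - cos(2*d))^2*cos(d) - 144*(1 - cos(2*d))^2 + 548*cos(d) - 476*cos(2*d) - 531*cos(3*d) + 162*cos(5*d) + 96)/(8*cos(d) - 3*cos(2*d) - 2)^3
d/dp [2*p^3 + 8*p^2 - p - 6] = 6*p^2 + 16*p - 1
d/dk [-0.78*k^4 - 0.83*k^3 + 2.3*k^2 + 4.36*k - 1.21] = -3.12*k^3 - 2.49*k^2 + 4.6*k + 4.36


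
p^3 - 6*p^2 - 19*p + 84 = (p - 7)*(p - 3)*(p + 4)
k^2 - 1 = (k - 1)*(k + 1)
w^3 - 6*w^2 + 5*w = w*(w - 5)*(w - 1)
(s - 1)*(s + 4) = s^2 + 3*s - 4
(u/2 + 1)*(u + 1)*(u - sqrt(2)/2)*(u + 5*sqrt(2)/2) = u^4/2 + sqrt(2)*u^3 + 3*u^3/2 - u^2/4 + 3*sqrt(2)*u^2 - 15*u/4 + 2*sqrt(2)*u - 5/2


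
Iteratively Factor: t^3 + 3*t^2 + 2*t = (t)*(t^2 + 3*t + 2) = t*(t + 2)*(t + 1)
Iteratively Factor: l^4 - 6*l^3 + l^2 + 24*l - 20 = (l - 1)*(l^3 - 5*l^2 - 4*l + 20) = (l - 1)*(l + 2)*(l^2 - 7*l + 10) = (l - 5)*(l - 1)*(l + 2)*(l - 2)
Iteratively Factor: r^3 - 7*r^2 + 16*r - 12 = (r - 2)*(r^2 - 5*r + 6) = (r - 2)^2*(r - 3)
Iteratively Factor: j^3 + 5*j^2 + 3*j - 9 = (j + 3)*(j^2 + 2*j - 3) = (j - 1)*(j + 3)*(j + 3)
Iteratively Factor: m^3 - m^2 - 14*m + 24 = (m - 3)*(m^2 + 2*m - 8) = (m - 3)*(m + 4)*(m - 2)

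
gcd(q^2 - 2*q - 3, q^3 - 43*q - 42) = q + 1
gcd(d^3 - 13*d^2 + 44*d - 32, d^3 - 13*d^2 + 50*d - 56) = d - 4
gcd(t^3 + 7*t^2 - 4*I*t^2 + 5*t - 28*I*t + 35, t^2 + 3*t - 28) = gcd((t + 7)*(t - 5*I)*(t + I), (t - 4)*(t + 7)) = t + 7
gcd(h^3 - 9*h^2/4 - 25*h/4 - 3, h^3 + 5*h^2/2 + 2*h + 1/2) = h + 1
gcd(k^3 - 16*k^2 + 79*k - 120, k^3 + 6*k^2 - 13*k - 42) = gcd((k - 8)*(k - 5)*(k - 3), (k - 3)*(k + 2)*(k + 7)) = k - 3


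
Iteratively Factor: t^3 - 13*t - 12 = (t + 3)*(t^2 - 3*t - 4) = (t + 1)*(t + 3)*(t - 4)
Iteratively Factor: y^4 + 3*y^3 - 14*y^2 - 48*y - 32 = (y - 4)*(y^3 + 7*y^2 + 14*y + 8) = (y - 4)*(y + 4)*(y^2 + 3*y + 2) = (y - 4)*(y + 2)*(y + 4)*(y + 1)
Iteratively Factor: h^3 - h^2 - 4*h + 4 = (h - 1)*(h^2 - 4) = (h - 1)*(h + 2)*(h - 2)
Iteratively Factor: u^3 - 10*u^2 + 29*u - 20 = (u - 5)*(u^2 - 5*u + 4) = (u - 5)*(u - 4)*(u - 1)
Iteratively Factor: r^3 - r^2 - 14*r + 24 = (r - 3)*(r^2 + 2*r - 8) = (r - 3)*(r + 4)*(r - 2)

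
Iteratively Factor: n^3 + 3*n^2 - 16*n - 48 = (n + 4)*(n^2 - n - 12) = (n - 4)*(n + 4)*(n + 3)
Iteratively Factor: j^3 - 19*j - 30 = (j + 2)*(j^2 - 2*j - 15) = (j + 2)*(j + 3)*(j - 5)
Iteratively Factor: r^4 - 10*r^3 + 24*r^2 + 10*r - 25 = (r - 1)*(r^3 - 9*r^2 + 15*r + 25) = (r - 1)*(r + 1)*(r^2 - 10*r + 25) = (r - 5)*(r - 1)*(r + 1)*(r - 5)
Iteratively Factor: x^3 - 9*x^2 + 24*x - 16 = (x - 1)*(x^2 - 8*x + 16) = (x - 4)*(x - 1)*(x - 4)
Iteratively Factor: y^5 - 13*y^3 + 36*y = (y + 2)*(y^4 - 2*y^3 - 9*y^2 + 18*y) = y*(y + 2)*(y^3 - 2*y^2 - 9*y + 18) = y*(y + 2)*(y + 3)*(y^2 - 5*y + 6) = y*(y - 3)*(y + 2)*(y + 3)*(y - 2)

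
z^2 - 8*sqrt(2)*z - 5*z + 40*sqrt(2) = (z - 5)*(z - 8*sqrt(2))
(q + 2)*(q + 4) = q^2 + 6*q + 8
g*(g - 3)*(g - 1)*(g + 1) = g^4 - 3*g^3 - g^2 + 3*g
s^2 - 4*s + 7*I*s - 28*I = (s - 4)*(s + 7*I)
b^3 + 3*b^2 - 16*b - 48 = (b - 4)*(b + 3)*(b + 4)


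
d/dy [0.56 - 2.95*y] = -2.95000000000000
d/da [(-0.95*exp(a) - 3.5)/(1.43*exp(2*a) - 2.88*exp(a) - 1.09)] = (1.3585*exp(2*a) + 10.01*exp(a) - 9.0445)*exp(a)/(2.0449*exp(4*a) - 8.2368*exp(3*a) + 5.177*exp(2*a) + 6.2784*exp(a) + 1.1881)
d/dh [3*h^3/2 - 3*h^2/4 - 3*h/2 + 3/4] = 9*h^2/2 - 3*h/2 - 3/2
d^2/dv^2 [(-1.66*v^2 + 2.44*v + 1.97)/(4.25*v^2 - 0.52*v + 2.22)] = (-2.8421709430404e-14*v^4 + 80.8078*v^3 + 307.47135*v^2 - 164.2506*v - 46.83734)/(76.765625*v^6 - 28.1775*v^5 + 123.74385*v^4 - 29.577808*v^3 + 64.637964*v^2 - 7.688304*v + 10.941048)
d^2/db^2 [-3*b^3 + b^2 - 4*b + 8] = 2 - 18*b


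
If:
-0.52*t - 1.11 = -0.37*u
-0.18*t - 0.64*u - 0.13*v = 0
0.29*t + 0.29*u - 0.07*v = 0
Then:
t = -1.49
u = 0.91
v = -2.41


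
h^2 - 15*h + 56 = (h - 8)*(h - 7)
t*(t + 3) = t^2 + 3*t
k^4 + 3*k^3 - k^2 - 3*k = k*(k - 1)*(k + 1)*(k + 3)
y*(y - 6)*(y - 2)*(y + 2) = y^4 - 6*y^3 - 4*y^2 + 24*y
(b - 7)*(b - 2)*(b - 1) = b^3 - 10*b^2 + 23*b - 14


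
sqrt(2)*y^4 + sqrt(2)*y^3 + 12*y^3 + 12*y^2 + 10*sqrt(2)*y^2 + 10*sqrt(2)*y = y*(y + sqrt(2))*(y + 5*sqrt(2))*(sqrt(2)*y + sqrt(2))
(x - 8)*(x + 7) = x^2 - x - 56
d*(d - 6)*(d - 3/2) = d^3 - 15*d^2/2 + 9*d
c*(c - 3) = c^2 - 3*c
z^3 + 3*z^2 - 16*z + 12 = (z - 2)*(z - 1)*(z + 6)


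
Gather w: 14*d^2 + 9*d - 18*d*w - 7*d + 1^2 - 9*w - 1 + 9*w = 14*d^2 - 18*d*w + 2*d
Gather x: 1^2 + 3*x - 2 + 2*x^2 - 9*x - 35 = 2*x^2 - 6*x - 36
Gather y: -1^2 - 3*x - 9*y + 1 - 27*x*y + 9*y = -27*x*y - 3*x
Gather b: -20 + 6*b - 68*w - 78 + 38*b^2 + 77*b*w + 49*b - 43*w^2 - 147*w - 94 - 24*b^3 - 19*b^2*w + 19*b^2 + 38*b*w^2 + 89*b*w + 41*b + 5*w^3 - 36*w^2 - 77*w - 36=-24*b^3 + b^2*(57 - 19*w) + b*(38*w^2 + 166*w + 96) + 5*w^3 - 79*w^2 - 292*w - 228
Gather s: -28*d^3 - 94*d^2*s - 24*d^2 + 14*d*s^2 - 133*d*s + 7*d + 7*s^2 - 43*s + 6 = -28*d^3 - 24*d^2 + 7*d + s^2*(14*d + 7) + s*(-94*d^2 - 133*d - 43) + 6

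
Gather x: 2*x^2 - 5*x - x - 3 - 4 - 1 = 2*x^2 - 6*x - 8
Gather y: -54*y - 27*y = -81*y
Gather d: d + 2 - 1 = d + 1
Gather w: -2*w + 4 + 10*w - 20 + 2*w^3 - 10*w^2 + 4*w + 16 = 2*w^3 - 10*w^2 + 12*w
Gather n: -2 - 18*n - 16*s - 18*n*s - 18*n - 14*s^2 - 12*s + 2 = n*(-18*s - 36) - 14*s^2 - 28*s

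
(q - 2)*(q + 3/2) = q^2 - q/2 - 3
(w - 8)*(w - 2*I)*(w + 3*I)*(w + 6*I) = w^4 - 8*w^3 + 7*I*w^3 - 56*I*w^2 + 36*I*w - 288*I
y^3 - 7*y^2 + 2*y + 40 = (y - 5)*(y - 4)*(y + 2)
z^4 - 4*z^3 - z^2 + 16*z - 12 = (z - 3)*(z - 2)*(z - 1)*(z + 2)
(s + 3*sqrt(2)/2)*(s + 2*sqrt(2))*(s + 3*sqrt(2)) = s^3 + 13*sqrt(2)*s^2/2 + 27*s + 18*sqrt(2)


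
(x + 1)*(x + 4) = x^2 + 5*x + 4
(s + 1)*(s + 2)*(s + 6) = s^3 + 9*s^2 + 20*s + 12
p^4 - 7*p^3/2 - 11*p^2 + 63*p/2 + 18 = (p - 4)*(p - 3)*(p + 1/2)*(p + 3)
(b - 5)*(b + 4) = b^2 - b - 20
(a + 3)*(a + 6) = a^2 + 9*a + 18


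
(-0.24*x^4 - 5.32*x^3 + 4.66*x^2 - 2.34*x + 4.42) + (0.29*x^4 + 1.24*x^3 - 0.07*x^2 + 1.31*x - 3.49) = 0.05*x^4 - 4.08*x^3 + 4.59*x^2 - 1.03*x + 0.93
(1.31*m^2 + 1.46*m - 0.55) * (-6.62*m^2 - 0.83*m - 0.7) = -8.6722*m^4 - 10.7525*m^3 + 1.5122*m^2 - 0.5655*m + 0.385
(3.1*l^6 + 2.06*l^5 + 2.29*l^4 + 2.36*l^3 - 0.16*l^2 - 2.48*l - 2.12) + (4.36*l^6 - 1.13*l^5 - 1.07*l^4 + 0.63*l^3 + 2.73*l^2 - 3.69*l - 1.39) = 7.46*l^6 + 0.93*l^5 + 1.22*l^4 + 2.99*l^3 + 2.57*l^2 - 6.17*l - 3.51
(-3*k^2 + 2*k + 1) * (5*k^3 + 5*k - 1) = -15*k^5 + 10*k^4 - 10*k^3 + 13*k^2 + 3*k - 1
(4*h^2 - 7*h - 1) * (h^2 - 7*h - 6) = 4*h^4 - 35*h^3 + 24*h^2 + 49*h + 6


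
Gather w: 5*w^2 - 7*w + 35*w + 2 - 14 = 5*w^2 + 28*w - 12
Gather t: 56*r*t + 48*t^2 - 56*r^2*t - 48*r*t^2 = t^2*(48 - 48*r) + t*(-56*r^2 + 56*r)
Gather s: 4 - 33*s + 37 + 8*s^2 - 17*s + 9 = 8*s^2 - 50*s + 50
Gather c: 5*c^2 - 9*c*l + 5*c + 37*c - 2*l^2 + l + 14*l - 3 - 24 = 5*c^2 + c*(42 - 9*l) - 2*l^2 + 15*l - 27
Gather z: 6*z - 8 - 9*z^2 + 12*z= -9*z^2 + 18*z - 8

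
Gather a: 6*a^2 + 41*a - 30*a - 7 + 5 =6*a^2 + 11*a - 2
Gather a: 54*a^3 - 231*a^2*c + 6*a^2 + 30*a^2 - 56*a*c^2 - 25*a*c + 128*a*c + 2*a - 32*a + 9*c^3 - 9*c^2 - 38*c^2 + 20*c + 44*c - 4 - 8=54*a^3 + a^2*(36 - 231*c) + a*(-56*c^2 + 103*c - 30) + 9*c^3 - 47*c^2 + 64*c - 12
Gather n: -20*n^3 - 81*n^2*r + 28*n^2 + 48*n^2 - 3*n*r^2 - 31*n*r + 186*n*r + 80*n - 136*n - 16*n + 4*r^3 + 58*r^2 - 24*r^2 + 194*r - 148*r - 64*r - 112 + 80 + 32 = -20*n^3 + n^2*(76 - 81*r) + n*(-3*r^2 + 155*r - 72) + 4*r^3 + 34*r^2 - 18*r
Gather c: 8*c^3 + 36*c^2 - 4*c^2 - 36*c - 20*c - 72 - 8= 8*c^3 + 32*c^2 - 56*c - 80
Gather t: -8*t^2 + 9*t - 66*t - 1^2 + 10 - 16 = -8*t^2 - 57*t - 7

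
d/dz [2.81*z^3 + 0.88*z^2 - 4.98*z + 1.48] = 8.43*z^2 + 1.76*z - 4.98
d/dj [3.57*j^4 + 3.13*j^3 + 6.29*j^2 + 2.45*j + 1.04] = 14.28*j^3 + 9.39*j^2 + 12.58*j + 2.45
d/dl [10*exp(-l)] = -10*exp(-l)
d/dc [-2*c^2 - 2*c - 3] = -4*c - 2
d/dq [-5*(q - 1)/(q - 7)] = 30/(q - 7)^2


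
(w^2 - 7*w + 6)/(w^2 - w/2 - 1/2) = 2*(w - 6)/(2*w + 1)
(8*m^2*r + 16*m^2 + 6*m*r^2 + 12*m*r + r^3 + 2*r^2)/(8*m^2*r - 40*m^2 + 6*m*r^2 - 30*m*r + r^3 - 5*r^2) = (r + 2)/(r - 5)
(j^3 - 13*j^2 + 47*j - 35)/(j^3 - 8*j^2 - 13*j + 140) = (j - 1)/(j + 4)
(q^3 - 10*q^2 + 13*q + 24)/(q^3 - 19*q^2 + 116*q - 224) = (q^2 - 2*q - 3)/(q^2 - 11*q + 28)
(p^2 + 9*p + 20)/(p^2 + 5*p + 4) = (p + 5)/(p + 1)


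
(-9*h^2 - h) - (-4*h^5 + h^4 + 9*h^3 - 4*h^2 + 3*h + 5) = 4*h^5 - h^4 - 9*h^3 - 5*h^2 - 4*h - 5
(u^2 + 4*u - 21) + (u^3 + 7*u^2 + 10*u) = u^3 + 8*u^2 + 14*u - 21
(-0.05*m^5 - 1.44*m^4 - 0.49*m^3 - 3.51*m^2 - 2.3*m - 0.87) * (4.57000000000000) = -0.2285*m^5 - 6.5808*m^4 - 2.2393*m^3 - 16.0407*m^2 - 10.511*m - 3.9759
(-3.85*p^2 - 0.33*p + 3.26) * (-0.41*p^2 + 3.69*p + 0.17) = 1.5785*p^4 - 14.0712*p^3 - 3.2088*p^2 + 11.9733*p + 0.5542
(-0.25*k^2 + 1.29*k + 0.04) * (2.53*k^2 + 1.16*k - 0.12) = -0.6325*k^4 + 2.9737*k^3 + 1.6276*k^2 - 0.1084*k - 0.0048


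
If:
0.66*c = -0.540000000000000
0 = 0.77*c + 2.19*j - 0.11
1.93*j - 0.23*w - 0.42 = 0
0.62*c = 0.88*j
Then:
No Solution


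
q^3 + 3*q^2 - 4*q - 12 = (q - 2)*(q + 2)*(q + 3)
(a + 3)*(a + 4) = a^2 + 7*a + 12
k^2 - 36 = (k - 6)*(k + 6)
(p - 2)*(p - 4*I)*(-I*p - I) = -I*p^3 - 4*p^2 + I*p^2 + 4*p + 2*I*p + 8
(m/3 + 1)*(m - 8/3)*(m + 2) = m^3/3 + 7*m^2/9 - 22*m/9 - 16/3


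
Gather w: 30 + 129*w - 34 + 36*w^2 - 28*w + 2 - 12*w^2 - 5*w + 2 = 24*w^2 + 96*w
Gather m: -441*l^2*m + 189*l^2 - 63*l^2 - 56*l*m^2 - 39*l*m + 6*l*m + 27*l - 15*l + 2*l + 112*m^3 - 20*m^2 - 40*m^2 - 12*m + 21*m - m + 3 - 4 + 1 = 126*l^2 + 14*l + 112*m^3 + m^2*(-56*l - 60) + m*(-441*l^2 - 33*l + 8)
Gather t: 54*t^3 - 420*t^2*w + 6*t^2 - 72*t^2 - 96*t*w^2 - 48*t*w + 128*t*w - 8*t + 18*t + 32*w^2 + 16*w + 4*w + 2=54*t^3 + t^2*(-420*w - 66) + t*(-96*w^2 + 80*w + 10) + 32*w^2 + 20*w + 2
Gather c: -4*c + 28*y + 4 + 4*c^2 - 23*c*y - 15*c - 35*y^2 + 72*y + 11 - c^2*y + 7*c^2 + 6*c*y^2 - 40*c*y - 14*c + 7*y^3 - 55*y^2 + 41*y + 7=c^2*(11 - y) + c*(6*y^2 - 63*y - 33) + 7*y^3 - 90*y^2 + 141*y + 22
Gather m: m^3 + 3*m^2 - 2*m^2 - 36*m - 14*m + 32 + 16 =m^3 + m^2 - 50*m + 48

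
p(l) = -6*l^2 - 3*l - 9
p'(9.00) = -111.00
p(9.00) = -522.00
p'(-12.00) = 141.00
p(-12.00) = -837.00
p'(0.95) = -14.40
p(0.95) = -17.26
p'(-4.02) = 45.24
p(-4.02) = -93.90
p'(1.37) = -19.44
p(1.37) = -24.37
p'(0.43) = -8.16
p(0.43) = -11.40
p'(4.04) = -51.48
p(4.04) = -119.05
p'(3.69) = -47.28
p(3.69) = -101.77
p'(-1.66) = 16.92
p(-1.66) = -20.55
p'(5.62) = -70.44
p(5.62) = -215.37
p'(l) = -12*l - 3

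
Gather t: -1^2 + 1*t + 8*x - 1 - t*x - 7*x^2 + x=t*(1 - x) - 7*x^2 + 9*x - 2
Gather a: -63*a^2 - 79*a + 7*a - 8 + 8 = -63*a^2 - 72*a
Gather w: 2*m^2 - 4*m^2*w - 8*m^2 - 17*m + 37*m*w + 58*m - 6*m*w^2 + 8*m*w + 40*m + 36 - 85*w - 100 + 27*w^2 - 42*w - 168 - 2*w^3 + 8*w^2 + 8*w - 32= -6*m^2 + 81*m - 2*w^3 + w^2*(35 - 6*m) + w*(-4*m^2 + 45*m - 119) - 264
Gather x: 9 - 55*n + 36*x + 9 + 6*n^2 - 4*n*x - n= 6*n^2 - 56*n + x*(36 - 4*n) + 18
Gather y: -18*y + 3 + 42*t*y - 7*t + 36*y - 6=-7*t + y*(42*t + 18) - 3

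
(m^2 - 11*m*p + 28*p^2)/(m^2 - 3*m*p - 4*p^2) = (m - 7*p)/(m + p)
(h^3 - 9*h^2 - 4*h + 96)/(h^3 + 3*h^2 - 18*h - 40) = (h^2 - 5*h - 24)/(h^2 + 7*h + 10)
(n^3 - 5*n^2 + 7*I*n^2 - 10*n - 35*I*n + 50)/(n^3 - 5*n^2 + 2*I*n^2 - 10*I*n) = (n + 5*I)/n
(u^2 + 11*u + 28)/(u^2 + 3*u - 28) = (u + 4)/(u - 4)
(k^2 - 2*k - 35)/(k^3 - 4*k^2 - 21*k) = (k + 5)/(k*(k + 3))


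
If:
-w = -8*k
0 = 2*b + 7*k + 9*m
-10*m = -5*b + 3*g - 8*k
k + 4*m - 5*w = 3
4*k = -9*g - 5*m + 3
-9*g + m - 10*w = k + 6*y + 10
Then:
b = 2418/7411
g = 2776/7411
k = -579/7411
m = -87/7411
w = -4632/7411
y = -26141/22233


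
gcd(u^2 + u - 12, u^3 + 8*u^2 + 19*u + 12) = u + 4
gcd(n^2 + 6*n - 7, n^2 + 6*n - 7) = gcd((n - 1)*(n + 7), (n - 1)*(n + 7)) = n^2 + 6*n - 7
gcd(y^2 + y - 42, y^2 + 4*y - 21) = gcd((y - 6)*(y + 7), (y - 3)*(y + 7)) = y + 7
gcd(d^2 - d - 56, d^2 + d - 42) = d + 7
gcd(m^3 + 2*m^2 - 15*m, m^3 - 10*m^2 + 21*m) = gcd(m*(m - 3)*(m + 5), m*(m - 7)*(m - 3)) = m^2 - 3*m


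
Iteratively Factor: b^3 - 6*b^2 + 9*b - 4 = (b - 4)*(b^2 - 2*b + 1) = (b - 4)*(b - 1)*(b - 1)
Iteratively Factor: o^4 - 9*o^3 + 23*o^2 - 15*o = (o - 3)*(o^3 - 6*o^2 + 5*o) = (o - 5)*(o - 3)*(o^2 - o) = (o - 5)*(o - 3)*(o - 1)*(o)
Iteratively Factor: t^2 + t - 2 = (t - 1)*(t + 2)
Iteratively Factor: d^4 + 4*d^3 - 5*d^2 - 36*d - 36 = (d - 3)*(d^3 + 7*d^2 + 16*d + 12) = (d - 3)*(d + 2)*(d^2 + 5*d + 6) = (d - 3)*(d + 2)*(d + 3)*(d + 2)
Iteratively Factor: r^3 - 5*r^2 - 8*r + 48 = (r + 3)*(r^2 - 8*r + 16) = (r - 4)*(r + 3)*(r - 4)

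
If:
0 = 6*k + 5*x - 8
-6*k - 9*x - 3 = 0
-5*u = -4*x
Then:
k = 29/8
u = -11/5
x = -11/4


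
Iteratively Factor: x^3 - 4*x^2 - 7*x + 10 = (x + 2)*(x^2 - 6*x + 5) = (x - 1)*(x + 2)*(x - 5)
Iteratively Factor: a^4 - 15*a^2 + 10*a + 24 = (a + 1)*(a^3 - a^2 - 14*a + 24) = (a - 3)*(a + 1)*(a^2 + 2*a - 8) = (a - 3)*(a - 2)*(a + 1)*(a + 4)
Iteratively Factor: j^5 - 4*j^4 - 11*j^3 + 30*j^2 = (j + 3)*(j^4 - 7*j^3 + 10*j^2) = (j - 5)*(j + 3)*(j^3 - 2*j^2) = (j - 5)*(j - 2)*(j + 3)*(j^2) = j*(j - 5)*(j - 2)*(j + 3)*(j)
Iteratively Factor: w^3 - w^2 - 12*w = (w - 4)*(w^2 + 3*w) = (w - 4)*(w + 3)*(w)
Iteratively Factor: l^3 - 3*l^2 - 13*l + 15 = (l - 1)*(l^2 - 2*l - 15) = (l - 5)*(l - 1)*(l + 3)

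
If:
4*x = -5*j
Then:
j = -4*x/5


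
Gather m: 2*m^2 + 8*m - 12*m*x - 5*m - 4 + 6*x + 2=2*m^2 + m*(3 - 12*x) + 6*x - 2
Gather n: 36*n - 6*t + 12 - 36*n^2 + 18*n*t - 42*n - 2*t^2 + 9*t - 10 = -36*n^2 + n*(18*t - 6) - 2*t^2 + 3*t + 2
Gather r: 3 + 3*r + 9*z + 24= 3*r + 9*z + 27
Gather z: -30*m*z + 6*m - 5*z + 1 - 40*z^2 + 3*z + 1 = 6*m - 40*z^2 + z*(-30*m - 2) + 2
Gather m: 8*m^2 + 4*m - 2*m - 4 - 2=8*m^2 + 2*m - 6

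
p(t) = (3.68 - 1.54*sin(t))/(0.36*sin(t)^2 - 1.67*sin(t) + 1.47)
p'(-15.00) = -0.60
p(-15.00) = 1.73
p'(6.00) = 1.16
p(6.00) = 2.09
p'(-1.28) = 0.17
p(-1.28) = 1.52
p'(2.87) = -2.82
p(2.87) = 3.12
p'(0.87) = 8.62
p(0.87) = 6.20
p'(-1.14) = 0.26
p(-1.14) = 1.55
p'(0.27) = 2.81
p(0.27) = 3.11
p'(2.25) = -8.97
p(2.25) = 6.39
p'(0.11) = 2.15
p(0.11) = 2.72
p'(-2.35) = -0.53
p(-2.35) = 1.68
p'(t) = (3.68 - 1.54*sin(t))*(-0.72*sin(t)*cos(t) + 1.67*cos(t))/(0.36*sin(t)^2 - 1.67*sin(t) + 1.47)^2 - 1.54*cos(t)/(0.36*sin(t)^2 - 1.67*sin(t) + 1.47)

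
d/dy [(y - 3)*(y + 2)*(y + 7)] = 3*y^2 + 12*y - 13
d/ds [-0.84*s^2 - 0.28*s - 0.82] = -1.68*s - 0.28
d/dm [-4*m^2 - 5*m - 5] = -8*m - 5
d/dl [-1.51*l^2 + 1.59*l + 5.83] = 1.59 - 3.02*l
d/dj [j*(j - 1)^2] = (j - 1)*(3*j - 1)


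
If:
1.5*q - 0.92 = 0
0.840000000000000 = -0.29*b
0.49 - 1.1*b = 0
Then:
No Solution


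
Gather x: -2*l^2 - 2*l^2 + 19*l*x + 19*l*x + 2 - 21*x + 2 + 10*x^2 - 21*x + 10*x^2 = -4*l^2 + 20*x^2 + x*(38*l - 42) + 4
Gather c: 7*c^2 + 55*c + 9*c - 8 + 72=7*c^2 + 64*c + 64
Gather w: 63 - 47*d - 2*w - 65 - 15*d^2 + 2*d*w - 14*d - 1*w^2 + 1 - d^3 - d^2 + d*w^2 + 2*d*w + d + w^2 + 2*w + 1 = -d^3 - 16*d^2 + d*w^2 + 4*d*w - 60*d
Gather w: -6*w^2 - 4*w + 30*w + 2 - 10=-6*w^2 + 26*w - 8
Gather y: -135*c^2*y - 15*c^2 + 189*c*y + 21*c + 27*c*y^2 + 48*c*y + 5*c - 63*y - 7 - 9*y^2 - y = -15*c^2 + 26*c + y^2*(27*c - 9) + y*(-135*c^2 + 237*c - 64) - 7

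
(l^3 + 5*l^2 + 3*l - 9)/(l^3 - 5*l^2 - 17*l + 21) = (l + 3)/(l - 7)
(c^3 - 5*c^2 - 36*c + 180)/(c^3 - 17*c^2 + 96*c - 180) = (c + 6)/(c - 6)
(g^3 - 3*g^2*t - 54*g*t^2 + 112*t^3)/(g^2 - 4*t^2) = (g^2 - g*t - 56*t^2)/(g + 2*t)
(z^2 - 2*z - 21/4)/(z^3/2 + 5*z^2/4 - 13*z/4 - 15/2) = (4*z^2 - 8*z - 21)/(2*z^3 + 5*z^2 - 13*z - 30)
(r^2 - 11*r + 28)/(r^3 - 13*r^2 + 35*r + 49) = (r - 4)/(r^2 - 6*r - 7)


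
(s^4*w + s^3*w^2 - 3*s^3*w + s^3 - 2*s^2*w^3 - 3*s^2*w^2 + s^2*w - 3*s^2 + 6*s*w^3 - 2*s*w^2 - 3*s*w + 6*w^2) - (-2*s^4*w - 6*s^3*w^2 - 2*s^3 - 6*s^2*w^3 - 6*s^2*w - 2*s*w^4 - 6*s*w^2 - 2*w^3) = 3*s^4*w + 7*s^3*w^2 - 3*s^3*w + 3*s^3 + 4*s^2*w^3 - 3*s^2*w^2 + 7*s^2*w - 3*s^2 + 2*s*w^4 + 6*s*w^3 + 4*s*w^2 - 3*s*w + 2*w^3 + 6*w^2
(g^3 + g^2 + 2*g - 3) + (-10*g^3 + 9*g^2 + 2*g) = -9*g^3 + 10*g^2 + 4*g - 3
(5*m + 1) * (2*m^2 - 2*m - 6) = 10*m^3 - 8*m^2 - 32*m - 6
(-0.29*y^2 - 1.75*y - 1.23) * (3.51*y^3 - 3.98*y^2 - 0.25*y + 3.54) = -1.0179*y^5 - 4.9883*y^4 + 2.7202*y^3 + 4.3063*y^2 - 5.8875*y - 4.3542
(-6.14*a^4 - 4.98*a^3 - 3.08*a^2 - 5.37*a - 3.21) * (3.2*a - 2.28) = -19.648*a^5 - 1.9368*a^4 + 1.4984*a^3 - 10.1616*a^2 + 1.9716*a + 7.3188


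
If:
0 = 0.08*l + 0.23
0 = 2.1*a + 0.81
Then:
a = -0.39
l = -2.88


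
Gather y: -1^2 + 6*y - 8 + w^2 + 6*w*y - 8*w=w^2 - 8*w + y*(6*w + 6) - 9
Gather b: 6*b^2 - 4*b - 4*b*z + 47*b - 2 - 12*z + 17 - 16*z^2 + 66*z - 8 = 6*b^2 + b*(43 - 4*z) - 16*z^2 + 54*z + 7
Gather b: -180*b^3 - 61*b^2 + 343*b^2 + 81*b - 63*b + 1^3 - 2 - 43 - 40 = -180*b^3 + 282*b^2 + 18*b - 84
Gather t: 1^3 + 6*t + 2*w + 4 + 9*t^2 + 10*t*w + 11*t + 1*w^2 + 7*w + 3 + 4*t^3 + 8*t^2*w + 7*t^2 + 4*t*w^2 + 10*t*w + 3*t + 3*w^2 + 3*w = 4*t^3 + t^2*(8*w + 16) + t*(4*w^2 + 20*w + 20) + 4*w^2 + 12*w + 8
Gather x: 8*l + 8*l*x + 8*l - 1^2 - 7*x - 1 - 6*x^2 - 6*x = 16*l - 6*x^2 + x*(8*l - 13) - 2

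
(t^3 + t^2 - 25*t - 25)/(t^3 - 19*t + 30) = (t^2 - 4*t - 5)/(t^2 - 5*t + 6)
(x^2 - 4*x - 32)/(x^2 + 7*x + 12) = (x - 8)/(x + 3)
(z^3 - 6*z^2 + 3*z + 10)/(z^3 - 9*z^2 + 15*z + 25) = (z - 2)/(z - 5)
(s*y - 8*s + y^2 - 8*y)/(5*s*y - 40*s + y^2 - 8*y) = (s + y)/(5*s + y)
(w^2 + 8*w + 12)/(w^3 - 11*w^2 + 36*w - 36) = (w^2 + 8*w + 12)/(w^3 - 11*w^2 + 36*w - 36)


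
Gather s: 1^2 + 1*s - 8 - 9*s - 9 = -8*s - 16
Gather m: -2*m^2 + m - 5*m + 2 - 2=-2*m^2 - 4*m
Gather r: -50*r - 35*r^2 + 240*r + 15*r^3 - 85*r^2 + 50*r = 15*r^3 - 120*r^2 + 240*r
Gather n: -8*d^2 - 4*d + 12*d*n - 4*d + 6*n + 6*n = -8*d^2 - 8*d + n*(12*d + 12)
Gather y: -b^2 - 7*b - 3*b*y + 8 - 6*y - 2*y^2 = -b^2 - 7*b - 2*y^2 + y*(-3*b - 6) + 8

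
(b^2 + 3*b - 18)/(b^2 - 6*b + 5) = (b^2 + 3*b - 18)/(b^2 - 6*b + 5)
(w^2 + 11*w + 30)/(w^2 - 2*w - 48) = (w + 5)/(w - 8)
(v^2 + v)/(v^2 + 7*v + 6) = v/(v + 6)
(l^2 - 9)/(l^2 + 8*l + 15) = (l - 3)/(l + 5)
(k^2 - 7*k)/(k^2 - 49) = k/(k + 7)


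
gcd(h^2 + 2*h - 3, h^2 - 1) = h - 1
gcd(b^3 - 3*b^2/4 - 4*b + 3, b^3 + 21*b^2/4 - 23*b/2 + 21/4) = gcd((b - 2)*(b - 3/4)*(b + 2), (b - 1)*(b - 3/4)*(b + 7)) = b - 3/4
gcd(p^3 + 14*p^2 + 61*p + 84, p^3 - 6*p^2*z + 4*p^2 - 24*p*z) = p + 4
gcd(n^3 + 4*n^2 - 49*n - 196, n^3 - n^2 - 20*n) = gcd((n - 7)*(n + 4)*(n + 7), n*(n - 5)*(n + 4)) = n + 4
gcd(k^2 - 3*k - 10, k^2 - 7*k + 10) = k - 5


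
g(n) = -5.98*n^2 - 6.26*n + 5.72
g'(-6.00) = 65.50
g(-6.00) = -172.00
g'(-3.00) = 29.62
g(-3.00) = -29.32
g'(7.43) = -95.12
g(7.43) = -370.92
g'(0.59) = -13.32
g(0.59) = -0.06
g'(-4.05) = 42.18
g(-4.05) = -67.01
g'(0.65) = -14.03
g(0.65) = -0.88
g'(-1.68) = 13.83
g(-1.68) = -0.64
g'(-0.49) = -0.40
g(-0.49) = 7.35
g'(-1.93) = 16.82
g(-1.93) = -4.47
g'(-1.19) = 7.97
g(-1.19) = 4.70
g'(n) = -11.96*n - 6.26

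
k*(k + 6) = k^2 + 6*k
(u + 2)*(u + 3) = u^2 + 5*u + 6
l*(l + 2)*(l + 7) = l^3 + 9*l^2 + 14*l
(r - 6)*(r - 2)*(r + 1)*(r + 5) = r^4 - 2*r^3 - 31*r^2 + 32*r + 60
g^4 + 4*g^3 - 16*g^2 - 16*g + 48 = (g - 2)^2*(g + 2)*(g + 6)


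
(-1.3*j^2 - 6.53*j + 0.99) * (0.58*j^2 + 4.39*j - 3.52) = -0.754*j^4 - 9.4944*j^3 - 23.5165*j^2 + 27.3317*j - 3.4848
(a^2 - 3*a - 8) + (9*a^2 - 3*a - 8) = 10*a^2 - 6*a - 16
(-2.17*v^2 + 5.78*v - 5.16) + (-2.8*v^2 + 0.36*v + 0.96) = -4.97*v^2 + 6.14*v - 4.2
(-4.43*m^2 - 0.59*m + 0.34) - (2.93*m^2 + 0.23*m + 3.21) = -7.36*m^2 - 0.82*m - 2.87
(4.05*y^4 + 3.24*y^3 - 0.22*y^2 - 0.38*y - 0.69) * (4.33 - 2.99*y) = -12.1095*y^5 + 7.8489*y^4 + 14.687*y^3 + 0.1836*y^2 + 0.4177*y - 2.9877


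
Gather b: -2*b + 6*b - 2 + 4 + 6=4*b + 8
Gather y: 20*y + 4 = 20*y + 4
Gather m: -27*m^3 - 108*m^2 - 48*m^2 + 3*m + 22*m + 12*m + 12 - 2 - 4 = -27*m^3 - 156*m^2 + 37*m + 6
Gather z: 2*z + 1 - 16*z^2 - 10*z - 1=-16*z^2 - 8*z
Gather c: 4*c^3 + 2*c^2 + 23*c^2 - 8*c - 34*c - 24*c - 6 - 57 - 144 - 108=4*c^3 + 25*c^2 - 66*c - 315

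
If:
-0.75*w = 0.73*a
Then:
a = -1.02739726027397*w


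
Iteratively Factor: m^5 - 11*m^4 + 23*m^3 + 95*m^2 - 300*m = (m)*(m^4 - 11*m^3 + 23*m^2 + 95*m - 300) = m*(m - 4)*(m^3 - 7*m^2 - 5*m + 75) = m*(m - 4)*(m + 3)*(m^2 - 10*m + 25) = m*(m - 5)*(m - 4)*(m + 3)*(m - 5)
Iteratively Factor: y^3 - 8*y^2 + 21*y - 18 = (y - 3)*(y^2 - 5*y + 6) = (y - 3)*(y - 2)*(y - 3)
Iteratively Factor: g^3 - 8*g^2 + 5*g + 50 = (g - 5)*(g^2 - 3*g - 10) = (g - 5)^2*(g + 2)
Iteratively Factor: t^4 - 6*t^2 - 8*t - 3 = (t - 3)*(t^3 + 3*t^2 + 3*t + 1) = (t - 3)*(t + 1)*(t^2 + 2*t + 1) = (t - 3)*(t + 1)^2*(t + 1)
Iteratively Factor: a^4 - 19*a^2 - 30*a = (a + 2)*(a^3 - 2*a^2 - 15*a) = (a - 5)*(a + 2)*(a^2 + 3*a) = (a - 5)*(a + 2)*(a + 3)*(a)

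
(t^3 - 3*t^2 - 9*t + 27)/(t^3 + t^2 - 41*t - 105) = (t^2 - 6*t + 9)/(t^2 - 2*t - 35)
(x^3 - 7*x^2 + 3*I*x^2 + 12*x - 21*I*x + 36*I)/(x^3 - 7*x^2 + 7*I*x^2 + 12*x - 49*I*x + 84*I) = (x + 3*I)/(x + 7*I)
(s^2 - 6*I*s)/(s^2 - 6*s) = (s - 6*I)/(s - 6)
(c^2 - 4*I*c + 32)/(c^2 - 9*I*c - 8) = (c + 4*I)/(c - I)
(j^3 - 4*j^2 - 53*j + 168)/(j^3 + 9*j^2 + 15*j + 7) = (j^2 - 11*j + 24)/(j^2 + 2*j + 1)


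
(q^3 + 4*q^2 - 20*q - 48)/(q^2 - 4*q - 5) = (-q^3 - 4*q^2 + 20*q + 48)/(-q^2 + 4*q + 5)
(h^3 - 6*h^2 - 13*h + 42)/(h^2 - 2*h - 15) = (h^2 - 9*h + 14)/(h - 5)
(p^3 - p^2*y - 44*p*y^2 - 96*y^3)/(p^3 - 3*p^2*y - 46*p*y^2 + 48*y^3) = (-p^2 - 7*p*y - 12*y^2)/(-p^2 - 5*p*y + 6*y^2)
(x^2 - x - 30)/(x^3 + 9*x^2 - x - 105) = (x - 6)/(x^2 + 4*x - 21)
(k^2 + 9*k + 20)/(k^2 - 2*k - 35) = (k + 4)/(k - 7)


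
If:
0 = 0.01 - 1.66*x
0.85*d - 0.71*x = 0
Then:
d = 0.01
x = 0.01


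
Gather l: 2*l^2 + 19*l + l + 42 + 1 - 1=2*l^2 + 20*l + 42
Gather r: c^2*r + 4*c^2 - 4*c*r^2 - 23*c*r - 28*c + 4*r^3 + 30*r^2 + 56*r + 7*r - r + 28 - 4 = 4*c^2 - 28*c + 4*r^3 + r^2*(30 - 4*c) + r*(c^2 - 23*c + 62) + 24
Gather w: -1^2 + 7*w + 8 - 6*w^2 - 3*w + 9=-6*w^2 + 4*w + 16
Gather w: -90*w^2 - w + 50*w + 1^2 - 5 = -90*w^2 + 49*w - 4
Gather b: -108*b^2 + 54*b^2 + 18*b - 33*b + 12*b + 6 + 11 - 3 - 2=-54*b^2 - 3*b + 12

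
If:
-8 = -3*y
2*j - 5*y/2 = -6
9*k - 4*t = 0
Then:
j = 1/3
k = 4*t/9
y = 8/3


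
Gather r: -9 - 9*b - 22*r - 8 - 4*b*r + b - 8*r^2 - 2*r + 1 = -8*b - 8*r^2 + r*(-4*b - 24) - 16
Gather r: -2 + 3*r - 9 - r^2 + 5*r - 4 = -r^2 + 8*r - 15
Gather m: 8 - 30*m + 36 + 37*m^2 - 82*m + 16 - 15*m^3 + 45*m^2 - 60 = -15*m^3 + 82*m^2 - 112*m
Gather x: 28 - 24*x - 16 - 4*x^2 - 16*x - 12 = -4*x^2 - 40*x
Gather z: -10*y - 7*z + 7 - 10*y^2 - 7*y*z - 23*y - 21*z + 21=-10*y^2 - 33*y + z*(-7*y - 28) + 28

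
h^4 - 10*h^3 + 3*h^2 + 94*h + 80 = (h - 8)*(h - 5)*(h + 1)*(h + 2)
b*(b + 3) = b^2 + 3*b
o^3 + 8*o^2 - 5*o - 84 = (o - 3)*(o + 4)*(o + 7)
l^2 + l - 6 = (l - 2)*(l + 3)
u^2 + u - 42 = (u - 6)*(u + 7)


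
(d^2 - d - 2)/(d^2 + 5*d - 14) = (d + 1)/(d + 7)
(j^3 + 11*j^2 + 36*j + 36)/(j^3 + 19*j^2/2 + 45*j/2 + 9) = 2*(j + 2)/(2*j + 1)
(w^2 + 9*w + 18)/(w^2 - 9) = (w + 6)/(w - 3)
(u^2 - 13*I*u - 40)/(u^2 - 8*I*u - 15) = (u - 8*I)/(u - 3*I)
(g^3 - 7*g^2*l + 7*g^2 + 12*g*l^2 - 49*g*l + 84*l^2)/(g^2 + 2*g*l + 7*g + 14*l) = (g^2 - 7*g*l + 12*l^2)/(g + 2*l)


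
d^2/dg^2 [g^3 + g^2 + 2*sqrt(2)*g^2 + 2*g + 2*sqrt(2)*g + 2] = 6*g + 2 + 4*sqrt(2)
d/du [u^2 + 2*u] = 2*u + 2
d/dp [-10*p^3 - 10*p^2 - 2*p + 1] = -30*p^2 - 20*p - 2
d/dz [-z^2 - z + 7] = -2*z - 1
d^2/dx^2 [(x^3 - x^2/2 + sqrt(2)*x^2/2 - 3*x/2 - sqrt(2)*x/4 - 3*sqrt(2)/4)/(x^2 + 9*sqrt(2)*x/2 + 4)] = (16*sqrt(2)*x^3 + 244*x^3 + 48*x^2 + 366*sqrt(2)*x^2 + 24*sqrt(2)*x + 366*x + 8 + 61*sqrt(2))/(4*x^6 + 54*sqrt(2)*x^5 + 534*x^4 + 1161*sqrt(2)*x^3 + 2136*x^2 + 864*sqrt(2)*x + 256)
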